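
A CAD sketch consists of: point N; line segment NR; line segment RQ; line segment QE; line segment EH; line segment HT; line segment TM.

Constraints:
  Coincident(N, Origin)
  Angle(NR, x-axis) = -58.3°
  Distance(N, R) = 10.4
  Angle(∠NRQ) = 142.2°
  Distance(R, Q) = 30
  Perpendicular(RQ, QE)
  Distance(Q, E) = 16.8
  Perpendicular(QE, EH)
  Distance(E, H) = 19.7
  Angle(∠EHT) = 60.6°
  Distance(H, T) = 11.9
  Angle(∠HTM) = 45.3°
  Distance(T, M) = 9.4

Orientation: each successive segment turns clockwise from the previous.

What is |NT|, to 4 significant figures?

24.36

QE ⟂ EH, so EH runs at 83.90°; with |EH| = 19.7, H = (-12.33, -17.30). ∠EHT = 60.6° gives HT at -35.50° from the x-axis; with |HT| = 11.9, T = (-2.647, -24.22). Then |NT| = |T − N| = 24.36.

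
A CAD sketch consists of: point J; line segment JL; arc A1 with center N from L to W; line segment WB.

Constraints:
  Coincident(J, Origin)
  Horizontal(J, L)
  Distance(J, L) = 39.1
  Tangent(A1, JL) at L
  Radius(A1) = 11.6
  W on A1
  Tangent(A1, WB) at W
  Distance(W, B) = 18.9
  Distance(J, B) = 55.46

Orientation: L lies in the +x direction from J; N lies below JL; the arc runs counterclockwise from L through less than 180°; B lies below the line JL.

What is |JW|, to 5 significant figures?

36.820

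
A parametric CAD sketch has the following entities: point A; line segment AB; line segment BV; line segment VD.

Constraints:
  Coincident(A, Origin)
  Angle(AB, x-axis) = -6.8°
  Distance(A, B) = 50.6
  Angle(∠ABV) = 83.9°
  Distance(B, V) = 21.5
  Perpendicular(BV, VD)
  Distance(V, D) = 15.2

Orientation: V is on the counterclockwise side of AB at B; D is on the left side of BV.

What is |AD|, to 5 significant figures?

38.638

A is at the origin; AB runs at -6.8° with length 50.6, so B = 50.6·(cos -6.8°, sin -6.8°) = (50.244, -5.9912). ∠ABV = 83.9°, so BV runs at -6.8° + (180° − 83.9°) = 89.300° from the x-axis; with |BV| = 21.5, V = B + 21.5·(cos 89.300°, sin 89.300°) = (50.507, 15.507). BV is perpendicular to VD; with |VD| = 15.2 on the left of BV, D = V + 15.2·(-0.99993, 0.012217) = (35.308, 15.693). Then |AD| = |D − A| = 38.638.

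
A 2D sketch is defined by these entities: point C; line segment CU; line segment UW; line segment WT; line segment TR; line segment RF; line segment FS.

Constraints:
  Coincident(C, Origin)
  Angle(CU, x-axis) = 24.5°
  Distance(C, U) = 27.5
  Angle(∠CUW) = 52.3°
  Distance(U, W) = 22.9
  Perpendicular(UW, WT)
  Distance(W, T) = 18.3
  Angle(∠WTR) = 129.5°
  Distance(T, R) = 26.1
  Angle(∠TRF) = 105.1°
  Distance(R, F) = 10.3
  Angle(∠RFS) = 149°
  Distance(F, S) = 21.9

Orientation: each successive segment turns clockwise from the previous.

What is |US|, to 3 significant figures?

16.9

∠TRF = 105.1° gives RF at 41.4° from the x-axis; with |RF| = 10.3, F = (-1.86, 23.5). ∠RFS = 149.0° gives FS at 10.4° from the x-axis; with |FS| = 21.9, S = (19.7, 27.5). Then |US| = |S − U| = 16.9.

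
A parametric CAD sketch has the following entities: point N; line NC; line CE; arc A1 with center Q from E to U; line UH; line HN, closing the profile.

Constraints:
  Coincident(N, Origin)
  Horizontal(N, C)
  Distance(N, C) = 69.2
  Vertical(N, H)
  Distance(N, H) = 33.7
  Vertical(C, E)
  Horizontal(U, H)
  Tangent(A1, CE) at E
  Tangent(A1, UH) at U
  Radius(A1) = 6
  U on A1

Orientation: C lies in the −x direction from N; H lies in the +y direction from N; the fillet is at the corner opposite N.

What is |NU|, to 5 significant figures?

71.624

N is at the origin; NC is horizontal with |NC| = 69.2 and C on the −x side, so C = (-69.200, 0.0000). N and H share the same x with |NH| = 33.7 and H on the +y side, so H = (0.0000, 33.700). The virtual corner opposite N is at (-69.200, 33.700). Tangency of A1 to CE means the radius QE is perpendicular to CE and tangency of A1 to UH means the radius QU is perpendicular to UH, with radius 6.0, so the center Q sits 6.0 in from both sides at Q = (-63.200, 27.700). That places the tangent points at E = (-69.200, 27.700) on CE and U = (-63.200, 33.700) on UH. Then |NU| = |U − N| = 71.624.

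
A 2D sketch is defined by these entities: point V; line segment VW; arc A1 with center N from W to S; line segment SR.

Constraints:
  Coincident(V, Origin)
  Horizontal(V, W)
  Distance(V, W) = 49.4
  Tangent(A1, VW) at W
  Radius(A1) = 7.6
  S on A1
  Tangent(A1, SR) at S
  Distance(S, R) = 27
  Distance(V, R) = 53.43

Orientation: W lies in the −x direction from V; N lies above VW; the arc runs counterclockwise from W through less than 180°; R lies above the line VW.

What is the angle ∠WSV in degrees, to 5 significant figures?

125.95°

Checks: |NW| = 7.600 ✓; |NS| = 7.600 ✓; ∠(NS, SR) = 90.00° ✓; |SR| = 27.00 ✓; |VR| = 53.43 ✓.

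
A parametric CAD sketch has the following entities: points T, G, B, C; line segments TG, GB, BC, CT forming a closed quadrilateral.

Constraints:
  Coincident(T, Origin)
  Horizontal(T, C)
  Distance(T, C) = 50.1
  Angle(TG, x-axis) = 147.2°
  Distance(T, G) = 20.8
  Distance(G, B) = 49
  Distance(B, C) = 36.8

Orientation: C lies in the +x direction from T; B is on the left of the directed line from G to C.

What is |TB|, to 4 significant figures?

40.64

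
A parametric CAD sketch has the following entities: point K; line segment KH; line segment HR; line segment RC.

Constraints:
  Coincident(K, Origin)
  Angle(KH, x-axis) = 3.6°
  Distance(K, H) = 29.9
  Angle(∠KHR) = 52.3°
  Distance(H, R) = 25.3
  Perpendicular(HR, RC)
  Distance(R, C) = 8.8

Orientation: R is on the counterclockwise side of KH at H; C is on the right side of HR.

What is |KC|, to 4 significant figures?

33.21

K is at the origin; KH runs at 3.6° with length 29.9, so H = 29.9·(cos 3.6°, sin 3.6°) = (29.84, 1.877). ∠KHR = 52.3°, so HR runs at 3.6° + (180° − 52.3°) = 131.3° from the x-axis; with |HR| = 25.3, R = H + 25.3·(cos 131.3°, sin 131.3°) = (13.14, 20.88). The perpendicularity gives RC at right angles to HR; with |RC| = 8.8 on the right of HR, C = R + 8.8·(0.7513, 0.6600) = (19.75, 26.69). Then |KC| = |C − K| = 33.21.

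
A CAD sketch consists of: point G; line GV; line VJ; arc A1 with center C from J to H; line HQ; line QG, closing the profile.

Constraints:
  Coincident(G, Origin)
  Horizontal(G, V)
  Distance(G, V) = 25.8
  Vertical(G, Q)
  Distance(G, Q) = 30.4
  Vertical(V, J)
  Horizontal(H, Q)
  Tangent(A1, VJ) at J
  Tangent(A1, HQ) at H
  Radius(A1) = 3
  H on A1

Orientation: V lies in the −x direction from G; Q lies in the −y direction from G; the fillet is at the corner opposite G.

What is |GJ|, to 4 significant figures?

37.64

The virtual corner opposite G is at (-25.80, -30.40). Tangency of A1 to VJ means the radius CJ is perpendicular to VJ and A1 meets HQ tangentially, so CH is at right angles to HQ, with radius 3.0, so the center C sits 3.0 in from both sides at C = (-22.80, -27.40). That places the tangent points at J = (-25.80, -27.40) on VJ and H = (-22.80, -30.40) on HQ. Then |GJ| = |J − G| = 37.64.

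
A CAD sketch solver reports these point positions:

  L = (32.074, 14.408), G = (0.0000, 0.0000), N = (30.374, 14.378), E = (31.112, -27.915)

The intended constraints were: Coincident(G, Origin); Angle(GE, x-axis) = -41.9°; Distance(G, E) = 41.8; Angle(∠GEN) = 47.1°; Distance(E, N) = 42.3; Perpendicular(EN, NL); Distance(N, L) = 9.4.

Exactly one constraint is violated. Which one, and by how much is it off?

Distance(N, L) = 9.4 — off by 7.70.

G = (0.00, 0.00) ✓; GE at -41.90° ✓; |GE| = 41.80 ✓; ∠GEN = 47.10° ✓; |EN| = 42.30 ✓; ∠(EN, NL) = 89.99° ✓; |NL| = 1.700 ✗.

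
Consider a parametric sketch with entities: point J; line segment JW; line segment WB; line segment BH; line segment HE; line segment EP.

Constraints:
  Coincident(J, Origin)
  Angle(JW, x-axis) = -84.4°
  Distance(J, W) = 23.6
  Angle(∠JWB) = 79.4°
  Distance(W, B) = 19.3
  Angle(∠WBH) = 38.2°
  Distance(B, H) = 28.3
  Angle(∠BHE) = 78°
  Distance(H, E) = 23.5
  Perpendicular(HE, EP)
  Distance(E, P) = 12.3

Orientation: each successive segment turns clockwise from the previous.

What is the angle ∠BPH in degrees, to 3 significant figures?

68.8°

∠BHE = 78.0° gives HE at -68.8° from the x-axis; with |HE| = 23.5, E = (15.3, -28.2). The perpendicularity gives EP at right angles to HE, so EP runs at -159°; with |EP| = 12.3, P = (3.79, -32.7). Then cos ∠BPH = PB·PH / (|PB||PH|), giving 68.8°.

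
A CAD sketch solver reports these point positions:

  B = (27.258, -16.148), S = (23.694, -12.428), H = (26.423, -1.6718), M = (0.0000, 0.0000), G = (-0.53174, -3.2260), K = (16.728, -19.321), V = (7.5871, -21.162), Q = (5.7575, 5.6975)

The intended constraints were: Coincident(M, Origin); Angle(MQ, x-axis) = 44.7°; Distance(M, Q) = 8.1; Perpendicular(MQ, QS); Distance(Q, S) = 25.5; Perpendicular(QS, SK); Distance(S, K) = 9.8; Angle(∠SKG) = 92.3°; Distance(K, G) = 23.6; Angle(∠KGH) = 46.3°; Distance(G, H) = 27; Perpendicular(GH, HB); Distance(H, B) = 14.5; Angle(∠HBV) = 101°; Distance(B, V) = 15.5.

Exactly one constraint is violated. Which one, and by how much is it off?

Distance(B, V) = 15.5 — off by 4.80.

M = (0.00, 0.00) ✓; MQ at 44.70° ✓; |MQ| = 8.100 ✓; ∠(MQ, QS) = 90.00° ✓; |QS| = 25.50 ✓; ∠(QS, SK) = 90.00° ✓; |SK| = 9.800 ✓; ∠SKG = 92.30° ✓; |KG| = 23.60 ✓; ∠KGH = 46.30° ✓; |GH| = 27.00 ✓; ∠(GH, HB) = 90.00° ✓; |HB| = 14.50 ✓; ∠HBV = 101.0° ✓; |BV| = 20.30 ✗.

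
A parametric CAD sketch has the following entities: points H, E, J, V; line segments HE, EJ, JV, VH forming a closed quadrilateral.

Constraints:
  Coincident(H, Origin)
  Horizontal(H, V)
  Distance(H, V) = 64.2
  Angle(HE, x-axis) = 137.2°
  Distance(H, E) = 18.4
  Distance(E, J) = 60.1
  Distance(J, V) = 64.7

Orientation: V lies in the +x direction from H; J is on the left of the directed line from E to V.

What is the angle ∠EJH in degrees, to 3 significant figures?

17.2°

H is at the origin; HV is horizontal with |HV| = 64.2 and V in +x, so V = (64.2, 0). HE runs at 137.2° with |HE| = 18.4, so E = (-13.5, 12.5). J is determined by |EJ| = 60.1 and |JV| = 64.7 together: it lies at the intersection of circle(E, 60.1) and circle(V, 64.7). With |EV| = 78.7, the foot of the radical line on EV is 35.7 from E and the perpendicular offset is √(60.1² − 35.7²) = 48.3. Taking the left-of-EV solution: J = (29.4, 54.6).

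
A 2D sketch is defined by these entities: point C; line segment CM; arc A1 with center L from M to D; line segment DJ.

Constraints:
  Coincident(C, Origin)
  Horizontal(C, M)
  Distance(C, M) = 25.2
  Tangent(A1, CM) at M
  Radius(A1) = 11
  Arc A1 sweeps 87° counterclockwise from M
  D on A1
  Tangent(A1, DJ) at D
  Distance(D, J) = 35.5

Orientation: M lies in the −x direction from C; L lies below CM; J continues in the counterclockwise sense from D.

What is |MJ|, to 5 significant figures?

47.639

On A1, M sits at bearing 90° from L; an 87° counterclockwise sweep puts D at bearing 177°, so D = L + 11.0·(cos 177°, sin 177°) = (-36.185, -10.424). Since A1 is tangent to DJ there, LD ⟂ DJ, so DJ runs along (−sin 177°, cos 177°); with |DJ| = 35.5, J = (-38.043, -45.876). Then |MJ| = |J − M| = 47.639.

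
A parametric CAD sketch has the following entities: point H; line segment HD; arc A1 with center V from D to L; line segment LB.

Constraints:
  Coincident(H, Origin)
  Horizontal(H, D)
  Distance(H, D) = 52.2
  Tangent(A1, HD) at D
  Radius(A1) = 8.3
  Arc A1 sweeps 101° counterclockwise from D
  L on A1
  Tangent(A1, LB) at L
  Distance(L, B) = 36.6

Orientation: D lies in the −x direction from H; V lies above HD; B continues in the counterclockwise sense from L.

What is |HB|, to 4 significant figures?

68.58

H is at the origin; HD is horizontal with |HD| = 52.2 and D on the −x side, so D = (-52.20, 0.000). The tangent condition forces VD to be normal to HD, so V = D + (0, 8.3) = (-52.20, 8.300). On A1, D sits at bearing -90° from V; a 101° counterclockwise sweep puts L at bearing 11°, so L = V + 8.3·(cos 11°, sin 11°) = (-44.05, 9.884). Tangency of A1 to LB means the radius VL is perpendicular to LB, so LB runs along (−sin 11°, cos 11°); with |LB| = 36.6, B = (-51.04, 45.81). Then |HB| = |B − H| = 68.58.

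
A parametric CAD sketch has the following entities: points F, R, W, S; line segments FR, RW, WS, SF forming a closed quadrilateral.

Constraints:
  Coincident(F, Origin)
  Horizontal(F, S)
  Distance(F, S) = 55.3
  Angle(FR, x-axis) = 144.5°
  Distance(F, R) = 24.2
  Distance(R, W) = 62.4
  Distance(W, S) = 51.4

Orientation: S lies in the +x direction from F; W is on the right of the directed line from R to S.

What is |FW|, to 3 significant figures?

39.9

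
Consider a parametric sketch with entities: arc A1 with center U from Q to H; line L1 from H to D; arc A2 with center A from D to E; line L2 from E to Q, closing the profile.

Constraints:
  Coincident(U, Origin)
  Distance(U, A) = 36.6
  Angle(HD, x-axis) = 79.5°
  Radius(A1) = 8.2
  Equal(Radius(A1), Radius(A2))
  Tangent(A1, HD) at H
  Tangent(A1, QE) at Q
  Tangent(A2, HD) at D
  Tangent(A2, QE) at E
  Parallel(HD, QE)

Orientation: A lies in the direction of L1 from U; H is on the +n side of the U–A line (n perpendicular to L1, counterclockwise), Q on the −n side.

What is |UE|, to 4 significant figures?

37.51

The slot axis is L1's direction at 79.5°, so u = (cos 79.5°, sin 79.5°) = (0.1822, 0.9833) and n = (−sin 79.5°, cos 79.5°) = (-0.9833, 0.1822). U is at the origin and A lies 36.6 along u from U, so A = 36.6·u = (6.670, 35.99). Tangency of A1 to both parallel lines with radius 8.2 puts H and Q at U ± 8.2·n: H = (-8.063, 1.494), Q = (8.063, -1.494). Equal radii place D and E the same way about A: D = A + 8.2·n = (-1.393, 37.48), E = A − 8.2·n = (14.73, 34.49). Then |UE| = |E − U| = 37.51.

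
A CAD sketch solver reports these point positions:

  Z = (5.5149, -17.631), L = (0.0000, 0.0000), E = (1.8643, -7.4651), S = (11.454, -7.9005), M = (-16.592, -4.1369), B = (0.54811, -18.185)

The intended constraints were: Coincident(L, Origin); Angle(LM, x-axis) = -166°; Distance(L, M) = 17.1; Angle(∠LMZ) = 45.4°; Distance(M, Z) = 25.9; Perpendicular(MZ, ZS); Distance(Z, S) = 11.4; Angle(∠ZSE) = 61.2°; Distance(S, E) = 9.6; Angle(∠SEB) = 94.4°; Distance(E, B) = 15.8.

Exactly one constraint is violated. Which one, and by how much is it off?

Distance(E, B) = 15.8 — off by 5.00.

L = (0.00, 0.00) ✓; LM at -166.0° ✓; |LM| = 17.10 ✓; ∠LMZ = 45.40° ✓; |MZ| = 25.90 ✓; ∠(MZ, ZS) = 90.00° ✓; |ZS| = 11.40 ✓; ∠ZSE = 61.20° ✓; |SE| = 9.600 ✓; ∠SEB = 94.40° ✓; |EB| = 10.80 ✗.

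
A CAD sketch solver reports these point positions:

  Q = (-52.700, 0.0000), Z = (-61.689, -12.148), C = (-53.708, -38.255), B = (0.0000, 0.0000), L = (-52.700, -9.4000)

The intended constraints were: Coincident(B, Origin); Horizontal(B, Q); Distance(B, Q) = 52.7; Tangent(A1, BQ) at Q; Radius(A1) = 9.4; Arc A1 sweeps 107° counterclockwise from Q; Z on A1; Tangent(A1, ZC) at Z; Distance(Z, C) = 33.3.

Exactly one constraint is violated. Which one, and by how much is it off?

Distance(Z, C) = 33.3 — off by 6.00.

B = (0.00, 0.00) ✓; B.y = 0.00, Q.y = 0.00 ✓; |BQ| = 52.70 ✓; ∠(LQ, QB) = 90.00° ✓; |LQ| = 9.400 ✓; bearing(L→Z) − bearing(L→Q) = 107.0° ✓; |LZ| = 9.400 ✓; ∠(LZ, ZC) = 90.00° ✓; |ZC| = 27.30 ✗.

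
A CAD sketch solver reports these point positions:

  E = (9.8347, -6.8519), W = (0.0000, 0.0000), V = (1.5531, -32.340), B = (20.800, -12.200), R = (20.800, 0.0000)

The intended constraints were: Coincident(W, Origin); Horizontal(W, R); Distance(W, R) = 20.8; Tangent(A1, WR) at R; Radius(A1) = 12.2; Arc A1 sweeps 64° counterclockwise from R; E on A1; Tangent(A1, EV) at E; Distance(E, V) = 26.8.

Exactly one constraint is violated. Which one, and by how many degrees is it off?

Tangent(A1, EV) at E — off by 8.00°.

W = (0.00, 0.00) ✓; W.y = 0.00, R.y = 0.00 ✓; |WR| = 20.80 ✓; ∠(BR, RW) = 90.00° ✓; |BR| = 12.20 ✓; bearing(B→E) − bearing(B→R) = 64.00° ✓; |BE| = 12.20 ✓; ∠(BE, EV) = 82.00° ✗; |EV| = 26.80 ✓.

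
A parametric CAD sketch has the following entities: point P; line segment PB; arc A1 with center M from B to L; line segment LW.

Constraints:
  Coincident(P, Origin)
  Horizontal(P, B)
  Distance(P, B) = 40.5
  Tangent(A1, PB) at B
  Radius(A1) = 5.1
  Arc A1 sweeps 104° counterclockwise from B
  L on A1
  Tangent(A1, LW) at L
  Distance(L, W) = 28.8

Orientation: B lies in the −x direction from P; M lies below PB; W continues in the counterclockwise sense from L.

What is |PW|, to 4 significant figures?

51.53

On A1, B sits at bearing 90° from M; a 104° counterclockwise sweep puts L at bearing 194°, so L = M + 5.1·(cos 194°, sin 194°) = (-45.45, -6.334). Since A1 is tangent to LW there, ML ⟂ LW, so LW runs along (−sin 194°, cos 194°); with |LW| = 28.8, W = (-38.48, -34.28). Then |PW| = |W − P| = 51.53.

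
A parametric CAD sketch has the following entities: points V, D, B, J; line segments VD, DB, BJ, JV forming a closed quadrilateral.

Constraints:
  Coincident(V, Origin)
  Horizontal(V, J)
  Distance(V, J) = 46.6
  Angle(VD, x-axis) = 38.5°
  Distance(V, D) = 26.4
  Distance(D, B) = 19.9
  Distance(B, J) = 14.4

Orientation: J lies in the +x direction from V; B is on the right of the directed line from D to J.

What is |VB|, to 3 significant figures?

32.2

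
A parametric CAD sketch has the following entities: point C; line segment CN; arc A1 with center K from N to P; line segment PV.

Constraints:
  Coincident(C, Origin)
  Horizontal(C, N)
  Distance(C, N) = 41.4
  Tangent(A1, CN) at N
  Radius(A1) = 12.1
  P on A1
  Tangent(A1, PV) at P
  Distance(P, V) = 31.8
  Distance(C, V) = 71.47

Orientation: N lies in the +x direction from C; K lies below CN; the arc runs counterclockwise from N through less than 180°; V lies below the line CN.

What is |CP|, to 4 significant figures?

39.83

Checks: |KP| = 12.10 ✓; ∠(KP, PV) = 90.00° ✓; |PV| = 31.80 ✓; |CV| = 71.47 ✓.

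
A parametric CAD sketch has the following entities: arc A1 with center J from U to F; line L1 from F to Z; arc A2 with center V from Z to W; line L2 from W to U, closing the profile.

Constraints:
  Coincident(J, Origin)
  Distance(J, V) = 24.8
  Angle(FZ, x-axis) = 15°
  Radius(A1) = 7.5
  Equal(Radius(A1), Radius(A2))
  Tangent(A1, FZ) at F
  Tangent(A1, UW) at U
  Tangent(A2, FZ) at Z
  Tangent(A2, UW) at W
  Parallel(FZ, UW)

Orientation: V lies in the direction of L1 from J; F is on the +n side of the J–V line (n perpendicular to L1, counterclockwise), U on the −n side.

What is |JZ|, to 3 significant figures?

25.9

The slot axis is L1's direction at 15.0°, so u = (cos 15.0°, sin 15.0°) = (0.966, 0.259) and n = (−sin 15.0°, cos 15.0°) = (-0.259, 0.966). J is at the origin and V lies 24.8 along u from J, so V = 24.8·u = (24.0, 6.42). Tangency of A1 to both parallel lines with radius 7.5 puts F and U at J ± 7.5·n: F = (-1.94, 7.24), U = (1.94, -7.24). Equal radii place Z and W the same way about V: Z = V + 7.5·n = (22.0, 13.7), W = V − 7.5·n = (25.9, -0.826). Then |JZ| = |Z − J| = 25.9.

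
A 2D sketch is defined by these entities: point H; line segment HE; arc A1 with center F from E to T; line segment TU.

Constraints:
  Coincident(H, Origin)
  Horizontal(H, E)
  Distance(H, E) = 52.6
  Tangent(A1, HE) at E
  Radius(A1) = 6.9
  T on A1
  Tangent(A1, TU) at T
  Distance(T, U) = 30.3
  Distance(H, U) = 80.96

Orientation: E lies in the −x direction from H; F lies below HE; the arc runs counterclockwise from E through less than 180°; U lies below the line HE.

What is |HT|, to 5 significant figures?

58.176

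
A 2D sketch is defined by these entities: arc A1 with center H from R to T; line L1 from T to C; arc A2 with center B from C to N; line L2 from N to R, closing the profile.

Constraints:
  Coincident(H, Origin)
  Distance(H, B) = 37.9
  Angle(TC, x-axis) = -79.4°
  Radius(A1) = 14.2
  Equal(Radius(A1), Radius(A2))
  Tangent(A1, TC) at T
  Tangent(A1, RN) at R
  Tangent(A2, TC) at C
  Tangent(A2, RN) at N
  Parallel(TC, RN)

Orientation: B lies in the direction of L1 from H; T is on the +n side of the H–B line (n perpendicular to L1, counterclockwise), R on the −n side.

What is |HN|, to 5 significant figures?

40.473

The slot axis is L1's direction at -79.4°, so u = (cos -79.4°, sin -79.4°) = (0.18395, -0.98294) and n = (−sin -79.4°, cos -79.4°) = (0.98294, 0.18395). H is at the origin and B lies 37.9 along u from H, so B = 37.9·u = (6.9718, -37.253). Tangency of A1 to both parallel lines with radius 14.2 puts T and R at H ± 14.2·n: T = (13.958, 2.6121), R = (-13.958, -2.6121). Equal radii place C and N the same way about B: C = B + 14.2·n = (20.929, -34.641), N = B − 14.2·n = (-6.9859, -39.865). Then |HN| = |N − H| = 40.473.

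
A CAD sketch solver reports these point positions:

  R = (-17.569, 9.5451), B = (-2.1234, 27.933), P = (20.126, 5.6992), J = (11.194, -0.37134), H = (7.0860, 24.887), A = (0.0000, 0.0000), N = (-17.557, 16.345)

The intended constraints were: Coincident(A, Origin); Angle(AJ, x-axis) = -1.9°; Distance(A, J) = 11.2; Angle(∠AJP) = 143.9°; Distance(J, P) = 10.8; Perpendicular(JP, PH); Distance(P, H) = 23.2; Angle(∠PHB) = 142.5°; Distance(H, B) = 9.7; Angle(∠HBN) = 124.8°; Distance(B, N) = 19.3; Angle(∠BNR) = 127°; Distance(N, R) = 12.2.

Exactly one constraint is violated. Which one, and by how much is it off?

Distance(N, R) = 12.2 — off by 5.40.

A = (0.00, 0.00) ✓; AJ at -1.900° ✓; |AJ| = 11.20 ✓; ∠AJP = 143.9° ✓; |JP| = 10.80 ✓; ∠(JP, PH) = 90.00° ✓; |PH| = 23.20 ✓; ∠PHB = 142.5° ✓; |HB| = 9.700 ✓; ∠HBN = 124.8° ✓; |BN| = 19.30 ✓; ∠BNR = 127.0° ✓; |NR| = 6.800 ✗.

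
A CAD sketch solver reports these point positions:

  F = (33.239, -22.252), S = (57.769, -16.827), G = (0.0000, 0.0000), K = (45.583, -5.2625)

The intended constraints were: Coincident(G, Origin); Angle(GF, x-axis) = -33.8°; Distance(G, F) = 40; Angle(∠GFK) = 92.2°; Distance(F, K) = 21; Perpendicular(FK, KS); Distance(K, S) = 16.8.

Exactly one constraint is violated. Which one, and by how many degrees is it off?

Perpendicular(FK, KS) — off by 7.50°.

G = (0.00, 0.00) ✓; GF at -33.80° ✓; |GF| = 40.00 ✓; ∠GFK = 92.20° ✓; |FK| = 21.00 ✓; ∠(FK, KS) = 97.50° ✗; |KS| = 16.80 ✓.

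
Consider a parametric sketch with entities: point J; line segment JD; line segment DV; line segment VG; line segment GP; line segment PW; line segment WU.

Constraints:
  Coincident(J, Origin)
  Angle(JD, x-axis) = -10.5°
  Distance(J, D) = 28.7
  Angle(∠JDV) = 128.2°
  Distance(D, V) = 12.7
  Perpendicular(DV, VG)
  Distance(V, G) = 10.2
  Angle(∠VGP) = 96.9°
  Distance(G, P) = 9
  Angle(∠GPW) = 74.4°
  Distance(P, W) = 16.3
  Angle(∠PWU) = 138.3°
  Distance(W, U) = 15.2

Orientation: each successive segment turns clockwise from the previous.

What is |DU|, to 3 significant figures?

23.1

J is at the origin; JD runs at -10.5° with length 28.7, so D = (28.2, -5.23). ∠JDV = 128.2° gives DV at -62.3° from the x-axis; with |DV| = 12.7, V = (34.1, -16.5). DV is perpendicular to VG, so VG runs at -152°; with |VG| = 10.2, G = (25.1, -21.2). ∠VGP = 96.9° gives GP at 125° from the x-axis; with |GP| = 9.0, P = (20.0, -13.8). ∠GPW = 74.4° gives PW at 19.0° from the x-axis; with |PW| = 16.3, W = (35.4, -8.50). ∠PWU = 138.3° gives WU at -22.7° from the x-axis; with |WU| = 15.2, U = (49.4, -14.4). Then |DU| = |U − D| = 23.1.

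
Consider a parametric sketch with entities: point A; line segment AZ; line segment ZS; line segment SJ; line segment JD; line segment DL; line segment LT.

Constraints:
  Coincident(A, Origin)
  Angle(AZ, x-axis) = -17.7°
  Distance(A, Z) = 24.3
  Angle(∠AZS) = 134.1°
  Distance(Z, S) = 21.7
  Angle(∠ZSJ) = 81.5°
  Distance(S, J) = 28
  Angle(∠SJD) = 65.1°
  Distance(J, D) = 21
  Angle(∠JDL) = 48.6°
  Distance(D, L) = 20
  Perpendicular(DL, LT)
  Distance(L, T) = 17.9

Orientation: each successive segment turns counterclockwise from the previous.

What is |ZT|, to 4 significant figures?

37.02

A is at the origin; AZ runs at -17.7° with length 24.3, so Z = (23.15, -7.388). ∠AZS = 134.1° gives ZS at 28.20° from the x-axis; with |ZS| = 21.7, S = (42.27, 2.866). ∠ZSJ = 81.5° gives SJ at 126.7° from the x-axis; with |SJ| = 28.0, J = (25.54, 25.32). ∠SJD = 65.1° gives JD at -118.4° from the x-axis; with |JD| = 21.0, D = (15.55, 6.843). ∠JDL = 48.6° gives DL at 13.00° from the x-axis; with |DL| = 20.0, L = (35.04, 11.34). DL ⟂ LT, so LT runs at 103.0°; with |LT| = 17.9, T = (31.01, 28.78). Then |ZT| = |T − Z| = 37.02.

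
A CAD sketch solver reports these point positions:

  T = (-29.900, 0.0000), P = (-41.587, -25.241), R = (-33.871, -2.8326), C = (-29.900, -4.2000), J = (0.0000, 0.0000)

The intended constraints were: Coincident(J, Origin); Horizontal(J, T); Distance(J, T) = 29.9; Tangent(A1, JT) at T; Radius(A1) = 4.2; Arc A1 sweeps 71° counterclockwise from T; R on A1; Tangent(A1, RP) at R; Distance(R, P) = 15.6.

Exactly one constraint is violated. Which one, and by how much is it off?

Distance(R, P) = 15.6 — off by 8.10.

J = (0.00, 0.00) ✓; J.y = 0.00, T.y = 0.00 ✓; |JT| = 29.90 ✓; ∠(CT, TJ) = 90.00° ✓; |CT| = 4.200 ✓; bearing(C→R) − bearing(C→T) = 71.00° ✓; |CR| = 4.200 ✓; ∠(CR, RP) = 90.00° ✓; |RP| = 23.70 ✗.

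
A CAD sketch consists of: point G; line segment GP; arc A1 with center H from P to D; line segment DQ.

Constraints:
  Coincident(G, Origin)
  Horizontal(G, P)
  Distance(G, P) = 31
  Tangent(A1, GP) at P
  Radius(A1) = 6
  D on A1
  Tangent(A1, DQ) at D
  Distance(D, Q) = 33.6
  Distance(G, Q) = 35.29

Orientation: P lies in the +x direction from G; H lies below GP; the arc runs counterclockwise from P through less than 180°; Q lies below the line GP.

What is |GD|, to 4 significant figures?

25.83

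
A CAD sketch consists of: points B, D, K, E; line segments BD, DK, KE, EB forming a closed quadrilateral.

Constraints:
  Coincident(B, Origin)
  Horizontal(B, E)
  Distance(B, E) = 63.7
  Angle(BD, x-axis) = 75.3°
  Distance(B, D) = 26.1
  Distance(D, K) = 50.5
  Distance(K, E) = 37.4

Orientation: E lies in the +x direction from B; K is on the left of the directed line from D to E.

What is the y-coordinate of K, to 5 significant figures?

36.564

B is at the origin; B and E share the same y with |BE| = 63.7 and E in +x, so E = (63.7, 0). BD runs at 75.3° with |BD| = 26.1, so D = (6.6231, 25.246). K is determined by |DK| = 50.5 and |KE| = 37.4 together: it lies at the intersection of circle(D, 50.5) and circle(E, 37.4). With |DE| = 62.411, the foot of the radical line on DE is 40.431 from D and the perpendicular offset is √(50.5² − 40.431²) = 30.259. Taking the left-of-DE solution: K = (55.838, 36.564).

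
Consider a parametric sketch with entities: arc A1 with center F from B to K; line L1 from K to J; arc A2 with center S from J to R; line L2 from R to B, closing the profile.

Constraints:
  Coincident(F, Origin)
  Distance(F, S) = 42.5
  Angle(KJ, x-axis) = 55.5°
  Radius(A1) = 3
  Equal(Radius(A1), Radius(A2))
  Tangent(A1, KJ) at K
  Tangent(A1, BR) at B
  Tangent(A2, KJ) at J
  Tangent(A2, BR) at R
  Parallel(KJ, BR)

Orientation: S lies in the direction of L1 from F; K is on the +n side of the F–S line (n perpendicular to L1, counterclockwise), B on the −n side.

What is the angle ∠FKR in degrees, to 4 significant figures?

81.96°

The slot axis is L1's direction at 55.5°, so u = (cos 55.5°, sin 55.5°) = (0.5664, 0.8241) and n = (−sin 55.5°, cos 55.5°) = (-0.8241, 0.5664). F is at the origin and S lies 42.5 along u from F, so S = 42.5·u = (24.07, 35.03). Tangency of A1 to both parallel lines with radius 3.0 puts K and B at F ± 3.0·n: K = (-2.472, 1.699), B = (2.472, -1.699). Equal radii place J and R the same way about S: J = S + 3.0·n = (21.60, 36.72), R = S − 3.0·n = (26.54, 33.33). Then cos ∠FKR = KF·KR / (|KF||KR|), giving 81.96°.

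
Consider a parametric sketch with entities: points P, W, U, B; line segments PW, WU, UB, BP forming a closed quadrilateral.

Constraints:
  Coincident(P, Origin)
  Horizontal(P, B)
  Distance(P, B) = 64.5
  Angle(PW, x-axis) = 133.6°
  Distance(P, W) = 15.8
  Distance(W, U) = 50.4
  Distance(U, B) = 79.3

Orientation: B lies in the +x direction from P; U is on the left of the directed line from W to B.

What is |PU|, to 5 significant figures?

58.231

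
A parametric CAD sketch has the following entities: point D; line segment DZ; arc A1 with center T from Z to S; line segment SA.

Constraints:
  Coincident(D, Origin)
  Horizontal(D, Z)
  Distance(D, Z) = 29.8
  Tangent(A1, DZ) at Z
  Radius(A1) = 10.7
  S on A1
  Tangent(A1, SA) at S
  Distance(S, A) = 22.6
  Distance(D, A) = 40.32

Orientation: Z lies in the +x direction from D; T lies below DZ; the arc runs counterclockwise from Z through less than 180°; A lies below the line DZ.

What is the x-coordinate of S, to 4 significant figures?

19.15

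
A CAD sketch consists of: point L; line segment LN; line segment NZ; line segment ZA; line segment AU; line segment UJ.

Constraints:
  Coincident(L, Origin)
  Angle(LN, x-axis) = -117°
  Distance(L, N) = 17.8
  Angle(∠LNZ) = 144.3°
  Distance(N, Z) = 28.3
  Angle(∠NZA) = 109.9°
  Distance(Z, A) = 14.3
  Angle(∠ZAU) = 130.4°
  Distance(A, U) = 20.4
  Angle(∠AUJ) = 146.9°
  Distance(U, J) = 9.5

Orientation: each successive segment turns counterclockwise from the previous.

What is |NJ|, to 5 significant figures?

38.397

L is at the origin; LN runs at -117.0° with length 17.8, so N = (-8.0810, -15.860). ∠LNZ = 144.3° gives NZ at -81.300° from the x-axis; with |NZ| = 28.3, Z = (-3.8003, -43.834). ∠NZA = 109.9° gives ZA at -11.200° from the x-axis; with |ZA| = 14.3, A = (10.227, -46.612). ∠ZAU = 130.4° gives AU at 38.400° from the x-axis; with |AU| = 20.4, U = (26.215, -33.940). ∠AUJ = 146.9° gives UJ at 71.500° from the x-axis; with |UJ| = 9.5, J = (29.229, -24.931). Then |NJ| = |J − N| = 38.397.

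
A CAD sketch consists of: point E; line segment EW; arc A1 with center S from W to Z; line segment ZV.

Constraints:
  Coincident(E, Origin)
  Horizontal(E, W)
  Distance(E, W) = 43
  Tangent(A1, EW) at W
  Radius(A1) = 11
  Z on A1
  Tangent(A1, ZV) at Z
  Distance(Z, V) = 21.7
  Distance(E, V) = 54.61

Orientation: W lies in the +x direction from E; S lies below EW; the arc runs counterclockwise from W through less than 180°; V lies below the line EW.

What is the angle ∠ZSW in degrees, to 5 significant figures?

113.76°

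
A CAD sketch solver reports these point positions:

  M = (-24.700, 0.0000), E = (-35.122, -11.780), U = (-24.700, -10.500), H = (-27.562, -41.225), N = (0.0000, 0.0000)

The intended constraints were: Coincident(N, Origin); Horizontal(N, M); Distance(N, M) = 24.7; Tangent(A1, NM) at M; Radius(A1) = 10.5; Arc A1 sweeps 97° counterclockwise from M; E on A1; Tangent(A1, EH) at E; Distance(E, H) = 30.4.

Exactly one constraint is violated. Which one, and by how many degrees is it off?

Tangent(A1, EH) at E — off by 7.40°.

N = (0.00, 0.00) ✓; N.y = 0.00, M.y = 0.00 ✓; |NM| = 24.70 ✓; ∠(UM, MN) = 90.00° ✓; |UM| = 10.50 ✓; bearing(U→E) − bearing(U→M) = 97.00° ✓; |UE| = 10.50 ✓; ∠(UE, EH) = 82.60° ✗; |EH| = 30.40 ✓.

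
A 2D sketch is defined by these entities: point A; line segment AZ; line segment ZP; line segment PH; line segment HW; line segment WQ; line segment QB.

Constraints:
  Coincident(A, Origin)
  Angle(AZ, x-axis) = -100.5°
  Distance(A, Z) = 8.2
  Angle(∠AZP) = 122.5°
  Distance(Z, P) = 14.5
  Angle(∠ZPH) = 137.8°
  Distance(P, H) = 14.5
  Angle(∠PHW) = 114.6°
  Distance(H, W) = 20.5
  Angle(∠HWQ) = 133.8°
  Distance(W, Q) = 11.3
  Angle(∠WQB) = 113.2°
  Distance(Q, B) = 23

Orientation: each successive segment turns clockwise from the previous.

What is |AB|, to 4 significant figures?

13.06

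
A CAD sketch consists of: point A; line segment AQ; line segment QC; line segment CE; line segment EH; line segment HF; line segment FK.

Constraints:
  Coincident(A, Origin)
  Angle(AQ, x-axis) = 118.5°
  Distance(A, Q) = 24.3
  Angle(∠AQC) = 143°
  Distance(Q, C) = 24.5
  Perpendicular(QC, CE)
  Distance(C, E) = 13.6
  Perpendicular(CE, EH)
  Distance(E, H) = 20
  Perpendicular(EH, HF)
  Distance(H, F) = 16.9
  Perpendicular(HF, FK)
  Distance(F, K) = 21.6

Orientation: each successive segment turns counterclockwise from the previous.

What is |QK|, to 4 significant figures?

26.31

A is at the origin; AQ runs at 118.5° with length 24.3, so Q = (-11.59, 21.36). ∠AQC = 143.0° gives QC at 155.5° from the x-axis; with |QC| = 24.5, C = (-33.89, 31.52). QC is perpendicular to CE, so CE runs at -114.5°; with |CE| = 13.6, E = (-39.53, 19.14). The perpendicularity gives EH at right angles to CE, so EH runs at -24.50°; with |EH| = 20.0, H = (-21.33, 10.85). The perpendicularity gives HF at right angles to EH, so HF runs at 65.50°; with |HF| = 16.9, F = (-14.32, 26.22). HF is perpendicular to FK, so FK runs at 155.5°; with |FK| = 21.6, K = (-33.98, 35.18). Then |QK| = |K − Q| = 26.31.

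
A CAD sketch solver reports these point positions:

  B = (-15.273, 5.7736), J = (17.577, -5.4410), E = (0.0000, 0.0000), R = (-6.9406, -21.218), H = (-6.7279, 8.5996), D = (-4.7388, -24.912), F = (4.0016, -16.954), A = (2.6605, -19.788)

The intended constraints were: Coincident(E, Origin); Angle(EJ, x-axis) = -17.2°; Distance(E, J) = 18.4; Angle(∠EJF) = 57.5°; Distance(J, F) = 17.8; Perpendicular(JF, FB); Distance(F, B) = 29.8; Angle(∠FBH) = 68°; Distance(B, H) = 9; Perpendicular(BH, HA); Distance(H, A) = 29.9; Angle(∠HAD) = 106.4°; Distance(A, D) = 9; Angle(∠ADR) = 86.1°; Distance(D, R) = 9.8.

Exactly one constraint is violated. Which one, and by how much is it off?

Distance(D, R) = 9.8 — off by 5.50.

E = (0.00, 0.00) ✓; EJ at -17.20° ✓; |EJ| = 18.40 ✓; ∠EJF = 57.50° ✓; |JF| = 17.80 ✓; ∠(JF, FB) = 90.00° ✓; |FB| = 29.80 ✓; ∠FBH = 68.00° ✓; |BH| = 9.000 ✓; ∠(BH, HA) = 90.00° ✓; |HA| = 29.90 ✓; ∠HAD = 106.4° ✓; |AD| = 9.000 ✓; ∠ADR = 86.09° ✓; |DR| = 4.300 ✗.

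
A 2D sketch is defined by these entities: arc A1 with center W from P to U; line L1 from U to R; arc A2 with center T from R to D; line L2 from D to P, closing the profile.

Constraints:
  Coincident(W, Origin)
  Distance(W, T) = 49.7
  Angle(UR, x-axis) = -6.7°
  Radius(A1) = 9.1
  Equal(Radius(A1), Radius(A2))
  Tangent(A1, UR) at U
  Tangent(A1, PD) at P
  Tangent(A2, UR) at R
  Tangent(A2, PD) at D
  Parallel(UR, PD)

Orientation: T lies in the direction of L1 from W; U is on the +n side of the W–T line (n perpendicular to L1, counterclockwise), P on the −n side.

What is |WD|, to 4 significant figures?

50.53

Tangency of A1 to both parallel lines with radius 9.1 puts U and P at W ± 9.1·n: U = (1.062, 9.038), P = (-1.062, -9.038). Equal radii place R and D the same way about T: R = T + 9.1·n = (50.42, 3.239), D = T − 9.1·n = (48.30, -14.84). Then |WD| = |D − W| = 50.53.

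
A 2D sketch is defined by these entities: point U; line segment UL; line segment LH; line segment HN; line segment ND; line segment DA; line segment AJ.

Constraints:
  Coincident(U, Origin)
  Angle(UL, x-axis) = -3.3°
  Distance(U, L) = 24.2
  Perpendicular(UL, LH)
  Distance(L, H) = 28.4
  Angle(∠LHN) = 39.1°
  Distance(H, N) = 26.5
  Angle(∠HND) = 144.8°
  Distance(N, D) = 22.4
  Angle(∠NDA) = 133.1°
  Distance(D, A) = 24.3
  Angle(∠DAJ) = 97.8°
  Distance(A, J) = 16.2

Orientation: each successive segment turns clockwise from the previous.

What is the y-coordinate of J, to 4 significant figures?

20.85

∠NDA = 133.1° gives DA at 43.70° from the x-axis; with |DA| = 24.3, A = (24.36, 30.93). ∠DAJ = 97.8° gives AJ at -38.50° from the x-axis; with |AJ| = 16.2, J = (37.04, 20.85). So J.y = 20.85.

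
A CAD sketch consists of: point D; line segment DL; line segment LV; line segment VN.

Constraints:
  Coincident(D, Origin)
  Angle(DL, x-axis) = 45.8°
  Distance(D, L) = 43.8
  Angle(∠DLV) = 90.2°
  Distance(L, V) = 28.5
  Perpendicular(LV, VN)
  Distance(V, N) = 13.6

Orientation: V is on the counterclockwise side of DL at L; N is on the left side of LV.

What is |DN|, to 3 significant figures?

41.6

D is at the origin; DL runs at 45.8° with length 43.8, so L = 43.8·(cos 45.8°, sin 45.8°) = (30.5, 31.4). ∠DLV = 90.2°, so LV runs at 45.8° + (180° − 90.2°) = 136° from the x-axis; with |LV| = 28.5, V = L + 28.5·(cos 136°, sin 136°) = (10.2, 51.3). The perpendicularity gives VN at right angles to LV; with |VN| = 13.6 on the left of LV, N = V + 13.6·(-0.700, -0.714) = (0.658, 41.6). Then |DN| = |N − D| = 41.6.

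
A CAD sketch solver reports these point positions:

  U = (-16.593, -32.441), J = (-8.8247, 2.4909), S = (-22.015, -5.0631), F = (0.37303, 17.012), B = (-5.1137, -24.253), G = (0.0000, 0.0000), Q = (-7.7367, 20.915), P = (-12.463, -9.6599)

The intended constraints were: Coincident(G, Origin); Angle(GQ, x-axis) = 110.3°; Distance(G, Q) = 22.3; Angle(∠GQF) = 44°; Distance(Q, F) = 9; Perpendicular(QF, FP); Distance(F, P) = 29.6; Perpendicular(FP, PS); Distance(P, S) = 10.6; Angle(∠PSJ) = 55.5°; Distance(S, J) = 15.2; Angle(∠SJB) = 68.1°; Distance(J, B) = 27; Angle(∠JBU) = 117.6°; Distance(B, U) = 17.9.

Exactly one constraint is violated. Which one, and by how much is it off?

Distance(B, U) = 17.9 — off by 3.80.

G = (0.00, 0.00) ✓; GQ at 110.3° ✓; |GQ| = 22.30 ✓; ∠GQF = 44.00° ✓; |QF| = 9.000 ✓; ∠(QF, FP) = 90.00° ✓; |FP| = 29.60 ✓; ∠(FP, PS) = 90.00° ✓; |PS| = 10.60 ✓; ∠PSJ = 55.50° ✓; |SJ| = 15.20 ✓; ∠SJB = 68.10° ✓; |JB| = 27.00 ✓; ∠JBU = 117.6° ✓; |BU| = 14.10 ✗.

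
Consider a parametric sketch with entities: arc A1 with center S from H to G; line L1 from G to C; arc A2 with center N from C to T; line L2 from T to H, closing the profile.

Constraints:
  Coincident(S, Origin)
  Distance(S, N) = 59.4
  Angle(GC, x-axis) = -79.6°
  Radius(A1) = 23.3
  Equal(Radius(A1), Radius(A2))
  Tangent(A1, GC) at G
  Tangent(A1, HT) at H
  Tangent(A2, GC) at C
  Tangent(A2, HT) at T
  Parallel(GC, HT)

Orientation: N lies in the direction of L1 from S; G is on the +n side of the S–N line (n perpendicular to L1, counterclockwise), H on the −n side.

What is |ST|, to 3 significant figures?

63.8

The slot axis is L1's direction at -79.6°, so u = (cos -79.6°, sin -79.6°) = (0.181, -0.984) and n = (−sin -79.6°, cos -79.6°) = (0.984, 0.181). S is at the origin and N lies 59.4 along u from S, so N = 59.4·u = (10.7, -58.4). Tangency of A1 to both parallel lines with radius 23.3 puts G and H at S ± 23.3·n: G = (22.9, 4.21), H = (-22.9, -4.21). Equal radii place C and T the same way about N: C = N + 23.3·n = (33.6, -54.2), T = N − 23.3·n = (-12.2, -62.6). Then |ST| = |T − S| = 63.8.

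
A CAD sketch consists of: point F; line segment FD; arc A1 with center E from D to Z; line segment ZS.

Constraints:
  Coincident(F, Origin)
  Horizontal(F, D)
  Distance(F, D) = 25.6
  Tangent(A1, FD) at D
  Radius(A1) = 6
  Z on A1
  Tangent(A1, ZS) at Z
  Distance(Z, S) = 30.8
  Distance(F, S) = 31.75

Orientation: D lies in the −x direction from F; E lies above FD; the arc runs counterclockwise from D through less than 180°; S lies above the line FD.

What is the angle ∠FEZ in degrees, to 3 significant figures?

12.9°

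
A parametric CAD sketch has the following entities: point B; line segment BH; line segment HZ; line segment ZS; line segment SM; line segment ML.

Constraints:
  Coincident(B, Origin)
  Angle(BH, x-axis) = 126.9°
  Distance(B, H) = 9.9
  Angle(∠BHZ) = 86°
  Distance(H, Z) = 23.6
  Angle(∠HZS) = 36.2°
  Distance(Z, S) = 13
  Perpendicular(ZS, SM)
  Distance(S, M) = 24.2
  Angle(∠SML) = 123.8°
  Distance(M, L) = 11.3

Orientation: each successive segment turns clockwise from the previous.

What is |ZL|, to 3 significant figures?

30.7

B is at the origin; BH runs at 126.9° with length 9.9, so H = (-5.94, 7.92). ∠BHZ = 86.0° gives HZ at 32.9° from the x-axis; with |HZ| = 23.6, Z = (13.9, 20.7). ∠HZS = 36.2° gives ZS at -111° from the x-axis; with |ZS| = 13.0, S = (9.23, 8.59). The perpendicularity gives SM at right angles to ZS, so SM runs at 159°; with |SM| = 24.2, M = (-13.4, 17.2). ∠SML = 123.8° gives ML at 103° from the x-axis; with |ML| = 11.3, L = (-15.9, 28.2). Then |ZL| = |L − Z| = 30.7.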